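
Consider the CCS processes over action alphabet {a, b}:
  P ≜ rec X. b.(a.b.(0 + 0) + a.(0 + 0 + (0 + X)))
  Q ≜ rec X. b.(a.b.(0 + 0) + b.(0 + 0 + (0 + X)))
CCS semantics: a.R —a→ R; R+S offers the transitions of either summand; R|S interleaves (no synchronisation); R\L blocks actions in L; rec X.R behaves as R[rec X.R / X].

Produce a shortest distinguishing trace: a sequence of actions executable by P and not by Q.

baba

Reachable graph of P (5 states):
  s0 = rec X. b.(a.b.(0 + 0) + a.(0 + 0 + (0 + X))) ⊢ =b=> s1
  s1 = a.b.(0 + 0) + a.(0 + 0 + (0 + (rec X. b.(a.b.(0 + 0) + a.(0 + 0 + (0 + X)))))) ⊢ =a=> s2, =a=> s3
  s2 = 0 + 0 + (0 + (rec X. b.(a.b.(0 + 0) + a.(0 + 0 + (0 + X))))) ⊢ =b=> s1
  s3 = b.(0 + 0) ⊢ =b=> s4
  s4 = 0 + 0 ⊢ stopped
Reachable graph of Q (5 states):
  t0 = rec X. b.(a.b.(0 + 0) + b.(0 + 0 + (0 + X))) ⊢ =b=> t1
  t1 = a.b.(0 + 0) + b.(0 + 0 + (0 + (rec X. b.(a.b.(0 + 0) + b.(0 + 0 + (0 + X)))))) ⊢ =a=> t2, =b=> t3
  t2 = b.(0 + 0) ⊢ =b=> t4
  t3 = 0 + 0 + (0 + (rec X. b.(a.b.(0 + 0) + b.(0 + 0 + (0 + X))))) ⊢ =b=> t1
  t4 = 0 + 0 ⊢ stopped
Executing baba from P (initial set {s0}):
  after b @ step 1: {s1}
  after a @ step 2: {s2, s3}
  after b @ step 3: {s1, s4}
  after a @ step 4: {s2, s3}
  — P admits the full trace.
Executing baba from Q (initial set {t0}):
  after b @ step 1: {t1}
  after a @ step 2: {t2}
  after b @ step 3: {t4}
  after a @ step 4: ∅ (Q stuck)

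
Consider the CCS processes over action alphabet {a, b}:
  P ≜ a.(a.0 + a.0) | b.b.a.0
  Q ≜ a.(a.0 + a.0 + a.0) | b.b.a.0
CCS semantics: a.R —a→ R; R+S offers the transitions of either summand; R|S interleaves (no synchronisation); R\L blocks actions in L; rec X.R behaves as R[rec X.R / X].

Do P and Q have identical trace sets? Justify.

LTS(P): 12 reachable states
  s0 = a.(a.0 + a.0) | b.b.a.0 ⊢ -a-> s1, -b-> s2
  s1 = (a.0 + a.0) | b.b.a.0 ⊢ -a-> s3, -b-> s4
  s2 = a.(a.0 + a.0) | b.a.0 ⊢ -a-> s4, -b-> s5
  s3 = 0 | b.b.a.0 ⊢ -b-> s6
  s4 = (a.0 + a.0) | b.a.0 ⊢ -a-> s6, -b-> s7
  s5 = a.(a.0 + a.0) | a.0 ⊢ -a-> s7, -a-> s8
  s6 = 0 | b.a.0 ⊢ -b-> s9
  s7 = (a.0 + a.0) | a.0 ⊢ -a-> s10, -a-> s9
  s8 = a.(a.0 + a.0) | 0 ⊢ -a-> s10
  s9 = 0 | a.0 ⊢ -a-> s11
  s10 = (a.0 + a.0) | 0 ⊢ -a-> s11
  s11 = 0 | 0 ⊢ (no moves)
LTS(Q): 12 reachable states
  t0 = a.(a.0 + a.0 + a.0) | b.b.a.0 ⊢ -a-> t1, -b-> t2
  t1 = (a.0 + a.0 + a.0) | b.b.a.0 ⊢ -a-> t3, -b-> t4
  t2 = a.(a.0 + a.0 + a.0) | b.a.0 ⊢ -a-> t4, -b-> t5
  t3 = 0 | b.b.a.0 ⊢ -b-> t6
  t4 = (a.0 + a.0 + a.0) | b.a.0 ⊢ -a-> t6, -b-> t7
  t5 = a.(a.0 + a.0 + a.0) | a.0 ⊢ -a-> t7, -a-> t8
  t6 = 0 | b.a.0 ⊢ -b-> t9
  t7 = (a.0 + a.0 + a.0) | a.0 ⊢ -a-> t10, -a-> t9
  t8 = a.(a.0 + a.0 + a.0) | 0 ⊢ -a-> t10
  t9 = 0 | a.0 ⊢ -a-> t11
  t10 = (a.0 + a.0 + a.0) | 0 ⊢ -a-> t11
  t11 = 0 | 0 ⊢ (no moves)
Bisimilarity quotient blocks:
  B0 = {s0, t0}
  B1 = {s2, t2}
  B2 = {s5, t5}
  B3 = {s7, s8, t7, t8}
  B4 = {s10, s9, t10, t9}
  B5 = {s11, t11}
  B6 = {s4, t4}
  B7 = {s6, t6}
  B8 = {s1, t1}
  B9 = {s3, t3}
s0 ∈ B0, t0 ∈ B0 → same block
Bisimilar ⇒ trace-equivalent.

YES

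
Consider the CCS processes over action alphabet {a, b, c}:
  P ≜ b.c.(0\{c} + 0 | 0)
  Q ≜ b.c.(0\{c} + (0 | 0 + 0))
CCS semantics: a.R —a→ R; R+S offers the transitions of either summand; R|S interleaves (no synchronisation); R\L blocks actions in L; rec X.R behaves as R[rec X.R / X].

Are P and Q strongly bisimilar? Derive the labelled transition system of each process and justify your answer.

Reachable graph of P (3 states):
  s0 = b.c.(0\{c} + 0 | 0) | -b-> s1
  s1 = c.(0\{c} + 0 | 0) | -c-> s2
  s2 = 0\{c} + 0 | 0 | ∅
Reachable graph of Q (3 states):
  t0 = b.c.(0\{c} + (0 | 0 + 0)) | -b-> t1
  t1 = c.(0\{c} + (0 | 0 + 0)) | -c-> t2
  t2 = 0\{c} + (0 | 0 + 0) | ∅
Partition-refinement fixed point:
  B0 = {s0, t0}
  B1 = {s1, t1}
  B2 = {s2, t2}
s0 ∈ B0, t0 ∈ B0 → same block

P ~ Q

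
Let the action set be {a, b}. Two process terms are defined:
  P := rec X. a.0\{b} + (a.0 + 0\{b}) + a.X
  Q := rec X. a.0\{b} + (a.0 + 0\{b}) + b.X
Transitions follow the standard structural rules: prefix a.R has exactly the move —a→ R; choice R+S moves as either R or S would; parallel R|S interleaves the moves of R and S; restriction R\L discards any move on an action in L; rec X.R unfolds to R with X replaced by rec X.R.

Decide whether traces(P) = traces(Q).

traces(P) ≠ traces(Q) — witness ⟨aa⟩

LTS(P): 3 reachable states
  u0 = rec X. a.0\{b} + (a.0 + 0\{b}) + a.X ⊢ --a--▸ u0, --a--▸ u1, --a--▸ u2
  u1 = 0 ⊢ deadlocked
  u2 = 0\{b} ⊢ deadlocked
LTS(Q): 3 reachable states
  v0 = rec X. a.0\{b} + (a.0 + 0\{b}) + b.X ⊢ --a--▸ v1, --a--▸ v2, --b--▸ v0
  v1 = 0 ⊢ deadlocked
  v2 = 0\{b} ⊢ deadlocked
Run σ = ⟨aa⟩ on P: start {u0}
  [1] a ⇒ {u0, u1, u2}
  [2] a ⇒ {u0, u1, u2}
  — P admits the full trace.
Run σ = ⟨aa⟩ on Q: start {v0}
  [1] a ⇒ {v1, v2}
  [2] a ⇒ ∅  — Q cannot continue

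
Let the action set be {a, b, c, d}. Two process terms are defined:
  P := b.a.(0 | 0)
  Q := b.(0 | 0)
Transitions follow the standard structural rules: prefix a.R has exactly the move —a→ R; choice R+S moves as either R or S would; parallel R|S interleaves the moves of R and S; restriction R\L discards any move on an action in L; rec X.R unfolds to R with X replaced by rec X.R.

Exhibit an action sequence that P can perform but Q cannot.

LTS(P): 3 reachable states
  s0 = b.a.(0 | 0) has moves =b=> s1
  s1 = a.(0 | 0) has moves =a=> s2
  s2 = 0 | 0 has moves stopped
LTS(Q): 2 reachable states
  t0 = b.(0 | 0) has moves =b=> t1
  t1 = 0 | 0 has moves stopped
Trace ⟨ba⟩ through P, begin at {s0}:
  step 1 (b): {s1}
  step 2 (a): {s2}
  — P admits the full trace.
Trace ⟨ba⟩ through Q, begin at {t0}:
  step 1 (b): {t1}
  step 2 (a): ∅ (Q stuck)

ba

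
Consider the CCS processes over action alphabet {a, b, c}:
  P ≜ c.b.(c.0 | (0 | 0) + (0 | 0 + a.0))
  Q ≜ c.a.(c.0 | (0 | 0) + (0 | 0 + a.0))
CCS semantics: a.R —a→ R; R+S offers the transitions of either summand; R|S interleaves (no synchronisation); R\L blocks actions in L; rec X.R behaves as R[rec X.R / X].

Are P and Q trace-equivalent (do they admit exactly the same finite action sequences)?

LTS(P): 5 reachable states
  u0 = c.b.(c.0 | (0 | 0) + (0 | 0 + a.0)) ⊢ ··c··> u1
  u1 = b.(c.0 | (0 | 0) + (0 | 0 + a.0)) ⊢ ··b··> u2
  u2 = c.0 | (0 | 0) + (0 | 0 + a.0) ⊢ ··a··> u3, ··c··> u4
  u3 = 0 ⊢ (no moves)
  u4 = 0 | (0 | 0) ⊢ (no moves)
LTS(Q): 5 reachable states
  v0 = c.a.(c.0 | (0 | 0) + (0 | 0 + a.0)) ⊢ ··c··> v1
  v1 = a.(c.0 | (0 | 0) + (0 | 0 + a.0)) ⊢ ··a··> v2
  v2 = c.0 | (0 | 0) + (0 | 0 + a.0) ⊢ ··a··> v3, ··c··> v4
  v3 = 0 ⊢ (no moves)
  v4 = 0 | (0 | 0) ⊢ (no moves)
Executing cb from P (initial set {u0}):
  [1] c ⇒ {u1}
  [2] b ⇒ {u2}
  — P admits the full trace.
Executing cb from Q (initial set {v0}):
  [1] c ⇒ {v1}
  [2] b ⇒ ∅ (Q stuck)

traces(P) ≠ traces(Q) — witness ⟨cb⟩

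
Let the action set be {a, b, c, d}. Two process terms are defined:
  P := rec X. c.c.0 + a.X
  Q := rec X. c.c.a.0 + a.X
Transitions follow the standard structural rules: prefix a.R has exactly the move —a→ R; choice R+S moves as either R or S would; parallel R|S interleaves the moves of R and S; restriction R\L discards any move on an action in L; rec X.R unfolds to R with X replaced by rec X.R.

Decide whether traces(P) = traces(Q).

LTS(P): 3 reachable states
  u0 = rec X. c.c.0 + a.X | ··a··> u0, ··c··> u1
  u1 = c.0 | ··c··> u2
  u2 = 0 | deadlocked
LTS(Q): 4 reachable states
  v0 = rec X. c.c.a.0 + a.X | ··a··> v0, ··c··> v1
  v1 = c.a.0 | ··c··> v2
  v2 = a.0 | ··a··> v3
  v3 = 0 | deadlocked
Trace ⟨cca⟩ through Q, begin at {v0}:
  after c @ step 1: {v1}
  after c @ step 2: {v2}
  after a @ step 3: {v3}
  Q completes σ.
Trace ⟨cca⟩ through P, begin at {u0}:
  after c @ step 1: {u1}
  after c @ step 2: {u2}
  after a @ step 3: ∅  — P cannot continue

NO — witness ⟨cca⟩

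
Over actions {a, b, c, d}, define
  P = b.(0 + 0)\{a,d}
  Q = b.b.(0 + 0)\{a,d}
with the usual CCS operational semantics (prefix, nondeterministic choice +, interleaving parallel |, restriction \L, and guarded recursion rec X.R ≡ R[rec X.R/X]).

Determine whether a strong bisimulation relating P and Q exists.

P's transition system — 2 states:
  m0 = b.(0 + 0)\{a,d} has moves =b=> m1
  m1 = (0 + 0)\{a,d} has moves stopped
Q's transition system — 3 states:
  n0 = b.b.(0 + 0)\{a,d} has moves =b=> n1
  n1 = b.(0 + 0)\{a,d} has moves =b=> n2
  n2 = (0 + 0)\{a,d} has moves stopped
Partition-refinement fixed point:
  B0 = {m0, n1}
  B1 = {m1, n2}
  B2 = {n0}
m0 ∈ B0, n0 ∈ B2 → different blocks

P ≁ Q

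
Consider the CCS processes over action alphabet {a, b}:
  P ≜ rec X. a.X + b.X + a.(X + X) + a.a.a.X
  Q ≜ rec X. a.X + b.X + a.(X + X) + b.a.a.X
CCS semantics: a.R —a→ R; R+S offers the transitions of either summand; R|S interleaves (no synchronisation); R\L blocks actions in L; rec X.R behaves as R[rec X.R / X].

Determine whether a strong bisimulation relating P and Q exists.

P ≁ Q

P's transition system — 4 states:
  m0 = rec X. a.X + b.X + a.(X + X) + a.a.a.X has moves -a-> m0, -a-> m1, -a-> m2, -b-> m0
  m1 = (rec X. a.X + b.X + a.(X + X) + a.a.a.X) + (rec X. a.X + b.X + a.(X + X) + a.a.a.X) has moves -a-> m0, -a-> m1, -a-> m2, -b-> m0
  m2 = a.a.(rec X. a.X + b.X + a.(X + X) + a.a.a.X) has moves -a-> m3
  m3 = a.(rec X. a.X + b.X + a.(X + X) + a.a.a.X) has moves -a-> m0
Q's transition system — 4 states:
  n0 = rec X. a.X + b.X + a.(X + X) + b.a.a.X has moves -a-> n0, -a-> n1, -b-> n0, -b-> n2
  n1 = (rec X. a.X + b.X + a.(X + X) + b.a.a.X) + (rec X. a.X + b.X + a.(X + X) + b.a.a.X) has moves -a-> n0, -a-> n1, -b-> n0, -b-> n2
  n2 = a.a.(rec X. a.X + b.X + a.(X + X) + b.a.a.X) has moves -a-> n3
  n3 = a.(rec X. a.X + b.X + a.(X + X) + b.a.a.X) has moves -a-> n0
Partition-refinement fixed point:
  B0 = {m0, m1}
  B1 = {m2}
  B2 = {m3}
  B3 = {n0, n1}
  B4 = {n2}
  B5 = {n3}
m0 ∈ B0, n0 ∈ B3 → different blocks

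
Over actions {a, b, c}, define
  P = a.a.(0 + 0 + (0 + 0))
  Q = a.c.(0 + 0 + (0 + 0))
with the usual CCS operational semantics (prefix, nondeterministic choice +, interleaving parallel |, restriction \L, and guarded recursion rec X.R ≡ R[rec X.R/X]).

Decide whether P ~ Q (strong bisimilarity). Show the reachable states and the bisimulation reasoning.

P's transition system — 3 states:
  m0 = a.a.(0 + 0 + (0 + 0)) ⊢ =a=> m1
  m1 = a.(0 + 0 + (0 + 0)) ⊢ =a=> m2
  m2 = 0 + 0 + (0 + 0) ⊢ ·
Q's transition system — 3 states:
  n0 = a.c.(0 + 0 + (0 + 0)) ⊢ =a=> n1
  n1 = c.(0 + 0 + (0 + 0)) ⊢ =c=> n2
  n2 = 0 + 0 + (0 + 0) ⊢ ·
Bisimilarity quotient blocks:
  B0 = {m0}
  B1 = {m1}
  B2 = {m2, n2}
  B3 = {n0}
  B4 = {n1}
m0 ∈ B0, n0 ∈ B3 → different blocks

not bisimilar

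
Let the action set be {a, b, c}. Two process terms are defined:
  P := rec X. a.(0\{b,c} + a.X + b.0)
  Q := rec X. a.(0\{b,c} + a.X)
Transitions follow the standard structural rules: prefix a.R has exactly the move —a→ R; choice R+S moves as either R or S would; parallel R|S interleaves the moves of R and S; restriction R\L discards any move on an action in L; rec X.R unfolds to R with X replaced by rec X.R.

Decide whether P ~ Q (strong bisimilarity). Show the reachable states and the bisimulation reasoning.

P ≁ Q

LTS(P): 3 reachable states
  m0 = rec X. a.(0\{b,c} + a.X + b.0) → ··a··> m1
  m1 = 0\{b,c} + a.(rec X. a.(0\{b,c} + a.X + b.0)) + b.0 → ··a··> m0, ··b··> m2
  m2 = 0 → (no moves)
LTS(Q): 2 reachable states
  n0 = rec X. a.(0\{b,c} + a.X) → ··a··> n1
  n1 = 0\{b,c} + a.(rec X. a.(0\{b,c} + a.X)) → ··a··> n0
Coarsest stable partition (strong bisimilarity classes):
  B0 = {m0}
  B1 = {m1}
  B2 = {m2}
  B3 = {n0, n1}
m0 ∈ B0, n0 ∈ B3 → different blocks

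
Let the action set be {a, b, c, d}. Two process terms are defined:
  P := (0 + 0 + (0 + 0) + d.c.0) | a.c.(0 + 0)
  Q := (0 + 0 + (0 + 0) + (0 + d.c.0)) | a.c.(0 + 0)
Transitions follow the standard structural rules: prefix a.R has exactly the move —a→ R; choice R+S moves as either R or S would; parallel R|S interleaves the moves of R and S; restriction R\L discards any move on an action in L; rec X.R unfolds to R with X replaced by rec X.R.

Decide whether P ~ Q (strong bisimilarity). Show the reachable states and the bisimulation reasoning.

P's transition system — 9 states:
  p0 = (0 + 0 + (0 + 0) + d.c.0) | a.c.(0 + 0) :: -a-> p1, -d-> p2
  p1 = (0 + 0 + (0 + 0) + d.c.0) | c.(0 + 0) :: -c-> p3, -d-> p4
  p2 = c.0 | a.c.(0 + 0) :: -a-> p4, -c-> p5
  p3 = (0 + 0 + (0 + 0) + d.c.0) | (0 + 0) :: -d-> p6
  p4 = c.0 | c.(0 + 0) :: -c-> p6, -c-> p7
  p5 = 0 | a.c.(0 + 0) :: -a-> p7
  p6 = c.0 | (0 + 0) :: -c-> p8
  p7 = 0 | c.(0 + 0) :: -c-> p8
  p8 = 0 | (0 + 0) :: stopped
Q's transition system — 9 states:
  q0 = (0 + 0 + (0 + 0) + (0 + d.c.0)) | a.c.(0 + 0) :: -a-> q1, -d-> q2
  q1 = (0 + 0 + (0 + 0) + (0 + d.c.0)) | c.(0 + 0) :: -c-> q3, -d-> q4
  q2 = c.0 | a.c.(0 + 0) :: -a-> q4, -c-> q5
  q3 = (0 + 0 + (0 + 0) + (0 + d.c.0)) | (0 + 0) :: -d-> q6
  q4 = c.0 | c.(0 + 0) :: -c-> q6, -c-> q7
  q5 = 0 | a.c.(0 + 0) :: -a-> q7
  q6 = c.0 | (0 + 0) :: -c-> q8
  q7 = 0 | c.(0 + 0) :: -c-> q8
  q8 = 0 | (0 + 0) :: stopped
Partition-refinement fixed point:
  B0 = {p0, q0}
  B1 = {p1, q1}
  B2 = {p3, q3}
  B3 = {p6, p7, q6, q7}
  B4 = {p8, q8}
  B5 = {p4, q4}
  B6 = {p2, q2}
  B7 = {p5, q5}
p0 ∈ B0, q0 ∈ B0 → same block

YES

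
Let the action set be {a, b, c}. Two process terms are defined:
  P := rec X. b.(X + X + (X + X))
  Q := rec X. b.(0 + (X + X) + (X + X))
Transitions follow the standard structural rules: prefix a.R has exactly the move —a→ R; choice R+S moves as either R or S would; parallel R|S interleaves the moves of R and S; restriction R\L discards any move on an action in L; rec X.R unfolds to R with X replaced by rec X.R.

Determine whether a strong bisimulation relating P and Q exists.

Reachable graph of P (2 states):
  p0 = rec X. b.(X + X + (X + X)) ⊢ —b→ p1
  p1 = (rec X. b.(X + X + (X + X))) + (rec X. b.(X + X + (X + X))) + ((rec X. b.(X + X + (X + X))) + (rec X. b.(X + X + (X + X)))) ⊢ —b→ p1
Reachable graph of Q (2 states):
  q0 = rec X. b.(0 + (X + X) + (X + X)) ⊢ —b→ q1
  q1 = 0 + ((rec X. b.(0 + (X + X) + (X + X))) + (rec X. b.(0 + (X + X) + (X + X)))) + ((rec X. b.(0 + (X + X) + (X + X))) + (rec X. b.(0 + (X + X) + (X + X)))) ⊢ —b→ q1
Bisimilarity quotient blocks:
  B0 = {p0, p1, q0, q1}
p0 ∈ B0, q0 ∈ B0 → same block

P ~ Q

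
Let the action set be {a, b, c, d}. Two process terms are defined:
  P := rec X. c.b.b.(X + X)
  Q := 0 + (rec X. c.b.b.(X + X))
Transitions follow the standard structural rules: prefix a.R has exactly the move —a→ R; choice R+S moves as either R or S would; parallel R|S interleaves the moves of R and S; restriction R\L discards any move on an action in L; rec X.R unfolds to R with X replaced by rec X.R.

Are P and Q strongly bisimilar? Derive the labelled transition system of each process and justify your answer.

bisimilar

Reachable graph of P (4 states):
  u0 = rec X. c.b.b.(X + X) | -c-> u1
  u1 = b.b.((rec X. c.b.b.(X + X)) + (rec X. c.b.b.(X + X))) | -b-> u2
  u2 = b.((rec X. c.b.b.(X + X)) + (rec X. c.b.b.(X + X))) | -b-> u3
  u3 = (rec X. c.b.b.(X + X)) + (rec X. c.b.b.(X + X)) | -c-> u1
Reachable graph of Q (4 states):
  v0 = 0 + (rec X. c.b.b.(X + X)) | -c-> v1
  v1 = b.b.((rec X. c.b.b.(X + X)) + (rec X. c.b.b.(X + X))) | -b-> v2
  v2 = b.((rec X. c.b.b.(X + X)) + (rec X. c.b.b.(X + X))) | -b-> v3
  v3 = (rec X. c.b.b.(X + X)) + (rec X. c.b.b.(X + X)) | -c-> v1
Partition-refinement fixed point:
  B0 = {u0, u3, v0, v3}
  B1 = {u1, v1}
  B2 = {u2, v2}
u0 ∈ B0, v0 ∈ B0 → same block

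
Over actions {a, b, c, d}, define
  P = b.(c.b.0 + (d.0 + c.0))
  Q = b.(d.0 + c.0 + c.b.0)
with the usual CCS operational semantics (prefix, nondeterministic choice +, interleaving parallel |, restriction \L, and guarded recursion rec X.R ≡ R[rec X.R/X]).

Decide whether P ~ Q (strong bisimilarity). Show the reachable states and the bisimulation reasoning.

YES

Reachable graph of P (4 states):
  p0 = b.(c.b.0 + (d.0 + c.0)) :: --b--▸ p1
  p1 = c.b.0 + (d.0 + c.0) :: --c--▸ p2, --c--▸ p3, --d--▸ p2
  p2 = 0 :: deadlocked
  p3 = b.0 :: --b--▸ p2
Reachable graph of Q (4 states):
  q0 = b.(d.0 + c.0 + c.b.0) :: --b--▸ q1
  q1 = d.0 + c.0 + c.b.0 :: --c--▸ q2, --c--▸ q3, --d--▸ q2
  q2 = 0 :: deadlocked
  q3 = b.0 :: --b--▸ q2
Coarsest stable partition (strong bisimilarity classes):
  B0 = {p0, q0}
  B1 = {p1, q1}
  B2 = {p2, q2}
  B3 = {p3, q3}
p0 ∈ B0, q0 ∈ B0 → same block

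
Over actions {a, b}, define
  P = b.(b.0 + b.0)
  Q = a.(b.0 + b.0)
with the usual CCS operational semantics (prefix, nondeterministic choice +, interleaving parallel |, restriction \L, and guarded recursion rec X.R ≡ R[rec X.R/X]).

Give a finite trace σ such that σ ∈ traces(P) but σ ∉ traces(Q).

b

LTS(P): 3 reachable states
  s0 = b.(b.0 + b.0) | =b=> s1
  s1 = b.0 + b.0 | =b=> s2
  s2 = 0 | ∅
LTS(Q): 3 reachable states
  t0 = a.(b.0 + b.0) | =a=> t1
  t1 = b.0 + b.0 | =b=> t2
  t2 = 0 | ∅
Trace ⟨b⟩ through P, begin at {s0}:
  after b @ step 1: {s1}
  — P admits the full trace.
Trace ⟨b⟩ through Q, begin at {t0}:
  after b @ step 1: ∅ (Q stuck)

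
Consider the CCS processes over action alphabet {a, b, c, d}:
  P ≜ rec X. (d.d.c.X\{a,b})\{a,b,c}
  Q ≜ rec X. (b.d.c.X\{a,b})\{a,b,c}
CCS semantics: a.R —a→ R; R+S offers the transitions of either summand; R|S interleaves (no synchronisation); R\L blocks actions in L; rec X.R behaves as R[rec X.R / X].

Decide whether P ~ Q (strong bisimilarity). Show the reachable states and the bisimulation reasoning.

not bisimilar

P's transition system — 3 states:
  m0 = rec X. (d.d.c.X\{a,b})\{a,b,c} ⊢ —d→ m1
  m1 = (d.c.(rec X. (d.d.c.X\{a,b})\{a,b,c})\{a,b})\{a,b,c} ⊢ —d→ m2
  m2 = (c.(rec X. (d.d.c.X\{a,b})\{a,b,c})\{a,b})\{a,b,c} ⊢ (no moves)
Q's transition system — 1 states:
  n0 = rec X. (b.d.c.X\{a,b})\{a,b,c} ⊢ (no moves)
Coarsest stable partition (strong bisimilarity classes):
  B0 = {m0}
  B1 = {m1}
  B2 = {m2, n0}
m0 ∈ B0, n0 ∈ B2 → different blocks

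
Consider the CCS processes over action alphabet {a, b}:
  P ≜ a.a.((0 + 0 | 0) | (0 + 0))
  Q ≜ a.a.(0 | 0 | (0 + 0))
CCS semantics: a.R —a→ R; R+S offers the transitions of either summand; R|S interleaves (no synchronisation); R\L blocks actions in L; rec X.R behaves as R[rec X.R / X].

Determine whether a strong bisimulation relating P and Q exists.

Reachable graph of P (3 states):
  m0 = a.a.((0 + 0 | 0) | (0 + 0)) :: -a-> m1
  m1 = a.((0 + 0 | 0) | (0 + 0)) :: -a-> m2
  m2 = (0 + 0 | 0) | (0 + 0) :: deadlocked
Reachable graph of Q (3 states):
  n0 = a.a.(0 | 0 | (0 + 0)) :: -a-> n1
  n1 = a.(0 | 0 | (0 + 0)) :: -a-> n2
  n2 = 0 | 0 | (0 + 0) :: deadlocked
Partition-refinement fixed point:
  B0 = {m0, n0}
  B1 = {m1, n1}
  B2 = {m2, n2}
m0 ∈ B0, n0 ∈ B0 → same block

YES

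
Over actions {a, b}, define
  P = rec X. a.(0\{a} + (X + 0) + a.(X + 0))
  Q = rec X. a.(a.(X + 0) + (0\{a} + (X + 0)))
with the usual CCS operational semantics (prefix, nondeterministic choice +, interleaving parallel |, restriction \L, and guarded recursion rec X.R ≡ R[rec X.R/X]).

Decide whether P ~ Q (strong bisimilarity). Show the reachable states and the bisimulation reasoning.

LTS(P): 3 reachable states
  p0 = rec X. a.(0\{a} + (X + 0) + a.(X + 0)) ⊢ -a-> p1
  p1 = 0\{a} + ((rec X. a.(0\{a} + (X + 0) + a.(X + 0))) + 0) + a.((rec X. a.(0\{a} + (X + 0) + a.(X + 0))) + 0) ⊢ -a-> p1, -a-> p2
  p2 = (rec X. a.(0\{a} + (X + 0) + a.(X + 0))) + 0 ⊢ -a-> p1
LTS(Q): 3 reachable states
  q0 = rec X. a.(a.(X + 0) + (0\{a} + (X + 0))) ⊢ -a-> q1
  q1 = a.((rec X. a.(a.(X + 0) + (0\{a} + (X + 0)))) + 0) + (0\{a} + ((rec X. a.(a.(X + 0) + (0\{a} + (X + 0)))) + 0)) ⊢ -a-> q1, -a-> q2
  q2 = (rec X. a.(a.(X + 0) + (0\{a} + (X + 0)))) + 0 ⊢ -a-> q1
Bisimilarity quotient blocks:
  B0 = {p0, p1, p2, q0, q1, q2}
p0 ∈ B0, q0 ∈ B0 → same block

bisimilar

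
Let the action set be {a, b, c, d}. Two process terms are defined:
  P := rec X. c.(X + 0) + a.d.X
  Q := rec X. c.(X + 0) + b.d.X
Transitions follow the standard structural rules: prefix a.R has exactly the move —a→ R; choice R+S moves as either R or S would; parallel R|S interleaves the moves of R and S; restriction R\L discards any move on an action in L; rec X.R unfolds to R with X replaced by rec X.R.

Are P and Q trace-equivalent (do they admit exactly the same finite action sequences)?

P's transition system — 3 states:
  s0 = rec X. c.(X + 0) + a.d.X | —a→ s1, —c→ s2
  s1 = d.(rec X. c.(X + 0) + a.d.X) | —d→ s0
  s2 = (rec X. c.(X + 0) + a.d.X) + 0 | —a→ s1, —c→ s2
Q's transition system — 3 states:
  t0 = rec X. c.(X + 0) + b.d.X | —b→ t1, —c→ t2
  t1 = d.(rec X. c.(X + 0) + b.d.X) | —d→ t0
  t2 = (rec X. c.(X + 0) + b.d.X) + 0 | —b→ t1, —c→ t2
Trace ⟨a⟩ through P, begin at {s0}:
  step 1 (a): {s1}
  P completes σ.
Trace ⟨a⟩ through Q, begin at {t0}:
  step 1 (a): ∅ (Q stuck)

NO — witness ⟨a⟩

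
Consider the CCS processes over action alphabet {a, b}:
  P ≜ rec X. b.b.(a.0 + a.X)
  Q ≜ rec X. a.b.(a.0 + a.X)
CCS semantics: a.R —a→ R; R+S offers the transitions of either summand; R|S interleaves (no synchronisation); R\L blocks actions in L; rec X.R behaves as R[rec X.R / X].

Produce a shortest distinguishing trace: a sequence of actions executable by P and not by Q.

Reachable graph of P (4 states):
  m0 = rec X. b.b.(a.0 + a.X) :: ··b··> m1
  m1 = b.(a.0 + a.(rec X. b.b.(a.0 + a.X))) :: ··b··> m2
  m2 = a.0 + a.(rec X. b.b.(a.0 + a.X)) :: ··a··> m0, ··a··> m3
  m3 = 0 :: ·
Reachable graph of Q (4 states):
  n0 = rec X. a.b.(a.0 + a.X) :: ··a··> n1
  n1 = b.(a.0 + a.(rec X. a.b.(a.0 + a.X))) :: ··b··> n2
  n2 = a.0 + a.(rec X. a.b.(a.0 + a.X)) :: ··a··> n0, ··a··> n3
  n3 = 0 :: ·
Trace ⟨b⟩ through P, begin at {m0}:
  after b @ step 1: {m1}
  ✓ P
Trace ⟨b⟩ through Q, begin at {n0}:
  after b @ step 1: no successor for Q

b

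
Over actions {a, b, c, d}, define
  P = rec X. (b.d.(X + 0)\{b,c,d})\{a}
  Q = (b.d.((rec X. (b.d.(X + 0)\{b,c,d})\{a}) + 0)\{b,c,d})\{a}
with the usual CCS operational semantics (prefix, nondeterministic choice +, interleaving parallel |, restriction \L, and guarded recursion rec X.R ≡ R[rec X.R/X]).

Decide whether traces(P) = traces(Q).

Reachable graph of P (3 states):
  m0 = rec X. (b.d.(X + 0)\{b,c,d})\{a} | --b--▸ m1
  m1 = (d.((rec X. (b.d.(X + 0)\{b,c,d})\{a}) + 0)\{b,c,d})\{a} | --d--▸ m2
  m2 = ((rec X. (b.d.(X + 0)\{b,c,d})\{a}) + 0)\{b,c,d}\{a} | ·
Reachable graph of Q (3 states):
  n0 = (b.d.((rec X. (b.d.(X + 0)\{b,c,d})\{a}) + 0)\{b,c,d})\{a} | --b--▸ n1
  n1 = (d.((rec X. (b.d.(X + 0)\{b,c,d})\{a}) + 0)\{b,c,d})\{a} | --d--▸ n2
  n2 = ((rec X. (b.d.(X + 0)\{b,c,d})\{a}) + 0)\{b,c,d}\{a} | ·
Coarsest stable partition (strong bisimilarity classes):
  B0 = {m0, n0}
  B1 = {m1, n1}
  B2 = {m2, n2}
m0 ∈ B0, n0 ∈ B0 → same block
Bisimilar ⇒ trace-equivalent.

trace-equivalent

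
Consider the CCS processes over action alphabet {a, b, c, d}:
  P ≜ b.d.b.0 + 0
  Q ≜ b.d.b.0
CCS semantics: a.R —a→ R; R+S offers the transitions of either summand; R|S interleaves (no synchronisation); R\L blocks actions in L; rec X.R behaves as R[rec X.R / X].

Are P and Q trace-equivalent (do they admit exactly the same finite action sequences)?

trace-equivalent

P's transition system — 4 states:
  s0 = b.d.b.0 + 0 :: —b→ s1
  s1 = d.b.0 :: —d→ s2
  s2 = b.0 :: —b→ s3
  s3 = 0 :: ·
Q's transition system — 4 states:
  t0 = b.d.b.0 :: —b→ t1
  t1 = d.b.0 :: —d→ t2
  t2 = b.0 :: —b→ t3
  t3 = 0 :: ·
Bisimilarity quotient blocks:
  B0 = {s0, t0}
  B1 = {s1, t1}
  B2 = {s2, t2}
  B3 = {s3, t3}
s0 ∈ B0, t0 ∈ B0 → same block
Bisimilar ⇒ trace-equivalent.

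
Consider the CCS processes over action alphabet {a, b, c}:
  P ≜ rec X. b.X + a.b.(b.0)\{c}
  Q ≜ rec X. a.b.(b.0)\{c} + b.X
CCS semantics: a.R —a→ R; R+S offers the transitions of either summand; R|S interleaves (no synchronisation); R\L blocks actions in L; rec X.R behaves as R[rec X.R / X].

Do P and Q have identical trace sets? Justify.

LTS(P): 4 reachable states
  u0 = rec X. b.X + a.b.(b.0)\{c} → —a→ u1, —b→ u0
  u1 = b.(b.0)\{c} → —b→ u2
  u2 = (b.0)\{c} → —b→ u3
  u3 = 0\{c} → ·
LTS(Q): 4 reachable states
  v0 = rec X. a.b.(b.0)\{c} + b.X → —a→ v1, —b→ v0
  v1 = b.(b.0)\{c} → —b→ v2
  v2 = (b.0)\{c} → —b→ v3
  v3 = 0\{c} → ·
Bisimilarity quotient blocks:
  B0 = {u0, v0}
  B1 = {u1, v1}
  B2 = {u2, v2}
  B3 = {u3, v3}
u0 ∈ B0, v0 ∈ B0 → same block
Bisimilar ⇒ trace-equivalent.

YES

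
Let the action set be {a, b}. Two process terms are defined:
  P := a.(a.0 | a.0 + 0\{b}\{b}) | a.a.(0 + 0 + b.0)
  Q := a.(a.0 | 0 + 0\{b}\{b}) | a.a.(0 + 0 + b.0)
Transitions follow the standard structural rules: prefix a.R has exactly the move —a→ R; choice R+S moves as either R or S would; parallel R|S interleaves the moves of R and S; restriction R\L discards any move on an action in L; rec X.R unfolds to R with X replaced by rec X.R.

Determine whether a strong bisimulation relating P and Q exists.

P's transition system — 20 states:
  u0 = a.(a.0 | a.0 + 0\{b}\{b}) | a.a.(0 + 0 + b.0) ⊢ —a→ u1, —a→ u2
  u1 = (a.0 | a.0 + 0\{b}\{b}) | a.a.(0 + 0 + b.0) ⊢ —a→ u3, —a→ u4, —a→ u5
  u2 = a.(a.0 | a.0 + 0\{b}\{b}) | a.(0 + 0 + b.0) ⊢ —a→ u3, —a→ u6
  u3 = (a.0 | a.0 + 0\{b}\{b}) | a.(0 + 0 + b.0) ⊢ —a→ u7, —a→ u8, —a→ u9
  u4 = 0 | a.0 | a.a.(0 + 0 + b.0) ⊢ —a→ u10, —a→ u8
  u5 = a.0 | 0 | a.a.(0 + 0 + b.0) ⊢ —a→ u10, —a→ u9
  u6 = a.(a.0 | a.0 + 0\{b}\{b}) | (0 + 0 + b.0) ⊢ —a→ u7, —b→ u11
  u7 = (a.0 | a.0 + 0\{b}\{b}) | (0 + 0 + b.0) ⊢ —a→ u12, —a→ u13, —b→ u14
  u8 = 0 | a.0 | a.(0 + 0 + b.0) ⊢ —a→ u12, —a→ u15
  u9 = a.0 | 0 | a.(0 + 0 + b.0) ⊢ —a→ u13, —a→ u15
  u10 = 0 | 0 | a.a.(0 + 0 + b.0) ⊢ —a→ u15
  u11 = a.(a.0 | a.0 + 0\{b}\{b}) | 0 ⊢ —a→ u14
  u12 = 0 | a.0 | (0 + 0 + b.0) ⊢ —a→ u16, —b→ u17
  u13 = a.0 | 0 | (0 + 0 + b.0) ⊢ —a→ u16, —b→ u18
  u14 = (a.0 | a.0 + 0\{b}\{b}) | 0 ⊢ —a→ u17, —a→ u18
  u15 = 0 | 0 | a.(0 + 0 + b.0) ⊢ —a→ u16
  u16 = 0 | 0 | (0 + 0 + b.0) ⊢ —b→ u19
  u17 = 0 | a.0 | 0 ⊢ —a→ u19
  u18 = a.0 | 0 | 0 ⊢ —a→ u19
  u19 = 0 | 0 | 0 ⊢ deadlocked
Q's transition system — 12 states:
  v0 = a.(a.0 | 0 + 0\{b}\{b}) | a.a.(0 + 0 + b.0) ⊢ —a→ v1, —a→ v2
  v1 = (a.0 | 0 + 0\{b}\{b}) | a.a.(0 + 0 + b.0) ⊢ —a→ v3, —a→ v4
  v2 = a.(a.0 | 0 + 0\{b}\{b}) | a.(0 + 0 + b.0) ⊢ —a→ v3, —a→ v5
  v3 = (a.0 | 0 + 0\{b}\{b}) | a.(0 + 0 + b.0) ⊢ —a→ v6, —a→ v7
  v4 = 0 | 0 | a.a.(0 + 0 + b.0) ⊢ —a→ v7
  v5 = a.(a.0 | 0 + 0\{b}\{b}) | (0 + 0 + b.0) ⊢ —a→ v6, —b→ v8
  v6 = (a.0 | 0 + 0\{b}\{b}) | (0 + 0 + b.0) ⊢ —a→ v9, —b→ v10
  v7 = 0 | 0 | a.(0 + 0 + b.0) ⊢ —a→ v9
  v8 = a.(a.0 | 0 + 0\{b}\{b}) | 0 ⊢ —a→ v10
  v9 = 0 | 0 | (0 + 0 + b.0) ⊢ —b→ v11
  v10 = (a.0 | 0 + 0\{b}\{b}) | 0 ⊢ —a→ v11
  v11 = 0 | 0 | 0 ⊢ deadlocked
Coarsest stable partition (strong bisimilarity classes):
  B0 = {u0}
  B1 = {u2}
  B2 = {u6}
  B3 = {u11}
  B4 = {u14, v8}
  B5 = {u17, u18, v10}
  B6 = {u19, v11}
  B7 = {u7, v5}
  B8 = {u12, u13, v6}
  B9 = {u16, v9}
  B10 = {u3, v2}
  B11 = {u8, u9, v3}
  B12 = {u15, v7}
  B13 = {u1, v0}
  B14 = {u4, u5, v1}
  B15 = {u10, v4}
u0 ∈ B0, v0 ∈ B13 → different blocks

P ≁ Q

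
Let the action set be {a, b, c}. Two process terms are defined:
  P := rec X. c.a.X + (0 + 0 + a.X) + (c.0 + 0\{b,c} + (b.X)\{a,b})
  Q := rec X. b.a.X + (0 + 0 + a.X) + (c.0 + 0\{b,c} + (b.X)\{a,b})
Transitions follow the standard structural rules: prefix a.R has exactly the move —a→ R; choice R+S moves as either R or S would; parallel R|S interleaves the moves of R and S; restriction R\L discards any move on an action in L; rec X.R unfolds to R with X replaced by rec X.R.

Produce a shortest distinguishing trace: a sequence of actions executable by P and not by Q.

ca

P's transition system — 3 states:
  u0 = rec X. c.a.X + (0 + 0 + a.X) + (c.0 + 0\{b,c} + (b.X)\{a,b}) ⊢ --a--▸ u0, --c--▸ u1, --c--▸ u2
  u1 = 0 ⊢ ·
  u2 = a.(rec X. c.a.X + (0 + 0 + a.X) + (c.0 + 0\{b,c} + (b.X)\{a,b})) ⊢ --a--▸ u0
Q's transition system — 3 states:
  v0 = rec X. b.a.X + (0 + 0 + a.X) + (c.0 + 0\{b,c} + (b.X)\{a,b}) ⊢ --a--▸ v0, --b--▸ v1, --c--▸ v2
  v1 = a.(rec X. b.a.X + (0 + 0 + a.X) + (c.0 + 0\{b,c} + (b.X)\{a,b})) ⊢ --a--▸ v0
  v2 = 0 ⊢ ·
Run σ = ⟨ca⟩ on P: start {u0}
  after c @ step 1: {u1, u2}
  after a @ step 2: {u0}
  ✓ P
Run σ = ⟨ca⟩ on Q: start {v0}
  after c @ step 1: {v2}
  after a @ step 2: ∅ (Q stuck)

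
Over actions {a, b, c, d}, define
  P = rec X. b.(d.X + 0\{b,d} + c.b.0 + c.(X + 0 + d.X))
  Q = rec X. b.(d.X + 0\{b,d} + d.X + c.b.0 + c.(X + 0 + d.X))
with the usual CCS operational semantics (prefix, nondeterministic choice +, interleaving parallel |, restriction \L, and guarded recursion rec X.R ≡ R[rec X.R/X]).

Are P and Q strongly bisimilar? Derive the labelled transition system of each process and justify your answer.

bisimilar

P's transition system — 5 states:
  p0 = rec X. b.(d.X + 0\{b,d} + c.b.0 + c.(X + 0 + d.X)) | =b=> p1
  p1 = d.(rec X. b.(d.X + 0\{b,d} + c.b.0 + c.(X + 0 + d.X))) + 0\{b,d} + c.b.0 + c.((rec X. b.(d.X + 0\{b,d} + c.b.0 + c.(X + 0 + d.X))) + 0 + d.(rec X. b.(d.X + 0\{b,d} + c.b.0 + c.(X + 0 + d.X)))) | =c=> p2, =c=> p3, =d=> p0
  p2 = (rec X. b.(d.X + 0\{b,d} + c.b.0 + c.(X + 0 + d.X))) + 0 + d.(rec X. b.(d.X + 0\{b,d} + c.b.0 + c.(X + 0 + d.X))) | =b=> p1, =d=> p0
  p3 = b.0 | =b=> p4
  p4 = 0 | (no moves)
Q's transition system — 5 states:
  q0 = rec X. b.(d.X + 0\{b,d} + d.X + c.b.0 + c.(X + 0 + d.X)) | =b=> q1
  q1 = d.(rec X. b.(d.X + 0\{b,d} + d.X + c.b.0 + c.(X + 0 + d.X))) + 0\{b,d} + d.(rec X. b.(d.X + 0\{b,d} + d.X + c.b.0 + c.(X + 0 + d.X))) + c.b.0 + c.((rec X. b.(d.X + 0\{b,d} + d.X + c.b.0 + c.(X + 0 + d.X))) + 0 + d.(rec X. b.(d.X + 0\{b,d} + d.X + c.b.0 + c.(X + 0 + d.X)))) | =c=> q2, =c=> q3, =d=> q0
  q2 = (rec X. b.(d.X + 0\{b,d} + d.X + c.b.0 + c.(X + 0 + d.X))) + 0 + d.(rec X. b.(d.X + 0\{b,d} + d.X + c.b.0 + c.(X + 0 + d.X))) | =b=> q1, =d=> q0
  q3 = b.0 | =b=> q4
  q4 = 0 | (no moves)
Partition-refinement fixed point:
  B0 = {p0, q0}
  B1 = {p1, q1}
  B2 = {p2, q2}
  B3 = {p3, q3}
  B4 = {p4, q4}
p0 ∈ B0, q0 ∈ B0 → same block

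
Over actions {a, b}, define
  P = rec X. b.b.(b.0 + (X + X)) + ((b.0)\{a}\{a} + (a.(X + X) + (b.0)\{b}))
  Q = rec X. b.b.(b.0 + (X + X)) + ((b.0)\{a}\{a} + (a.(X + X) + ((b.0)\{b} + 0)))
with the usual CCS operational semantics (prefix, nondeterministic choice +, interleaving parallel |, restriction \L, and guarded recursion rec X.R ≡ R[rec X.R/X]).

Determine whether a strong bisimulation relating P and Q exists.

bisimilar

LTS(P): 6 reachable states
  m0 = rec X. b.b.(b.0 + (X + X)) + ((b.0)\{a}\{a} + (a.(X + X) + (b.0)\{b})) has moves —a→ m1, —b→ m2, —b→ m3
  m1 = (rec X. b.b.(b.0 + (X + X)) + ((b.0)\{a}\{a} + (a.(X + X) + (b.0)\{b}))) + (rec X. b.b.(b.0 + (X + X)) + ((b.0)\{a}\{a} + (a.(X + X) + (b.0)\{b}))) has moves —a→ m1, —b→ m2, —b→ m3
  m2 = 0\{a}\{a} has moves deadlocked
  m3 = b.(b.0 + ((rec X. b.b.(b.0 + (X + X)) + ((b.0)\{a}\{a} + (a.(X + X) + (b.0)\{b}))) + (rec X. b.b.(b.0 + (X + X)) + ((b.0)\{a}\{a} + (a.(X + X) + (b.0)\{b}))))) has moves —b→ m4
  m4 = b.0 + ((rec X. b.b.(b.0 + (X + X)) + ((b.0)\{a}\{a} + (a.(X + X) + (b.0)\{b}))) + (rec X. b.b.(b.0 + (X + X)) + ((b.0)\{a}\{a} + (a.(X + X) + (b.0)\{b})))) has moves —a→ m1, —b→ m2, —b→ m3, —b→ m5
  m5 = 0 has moves deadlocked
LTS(Q): 6 reachable states
  n0 = rec X. b.b.(b.0 + (X + X)) + ((b.0)\{a}\{a} + (a.(X + X) + ((b.0)\{b} + 0))) has moves —a→ n1, —b→ n2, —b→ n3
  n1 = (rec X. b.b.(b.0 + (X + X)) + ((b.0)\{a}\{a} + (a.(X + X) + ((b.0)\{b} + 0)))) + (rec X. b.b.(b.0 + (X + X)) + ((b.0)\{a}\{a} + (a.(X + X) + ((b.0)\{b} + 0)))) has moves —a→ n1, —b→ n2, —b→ n3
  n2 = 0\{a}\{a} has moves deadlocked
  n3 = b.(b.0 + ((rec X. b.b.(b.0 + (X + X)) + ((b.0)\{a}\{a} + (a.(X + X) + ((b.0)\{b} + 0)))) + (rec X. b.b.(b.0 + (X + X)) + ((b.0)\{a}\{a} + (a.(X + X) + ((b.0)\{b} + 0)))))) has moves —b→ n4
  n4 = b.0 + ((rec X. b.b.(b.0 + (X + X)) + ((b.0)\{a}\{a} + (a.(X + X) + ((b.0)\{b} + 0)))) + (rec X. b.b.(b.0 + (X + X)) + ((b.0)\{a}\{a} + (a.(X + X) + ((b.0)\{b} + 0))))) has moves —a→ n1, —b→ n2, —b→ n3, —b→ n5
  n5 = 0 has moves deadlocked
Partition-refinement fixed point:
  B0 = {m0, m1, m4, n0, n1, n4}
  B1 = {m3, n3}
  B2 = {m2, m5, n2, n5}
m0 ∈ B0, n0 ∈ B0 → same block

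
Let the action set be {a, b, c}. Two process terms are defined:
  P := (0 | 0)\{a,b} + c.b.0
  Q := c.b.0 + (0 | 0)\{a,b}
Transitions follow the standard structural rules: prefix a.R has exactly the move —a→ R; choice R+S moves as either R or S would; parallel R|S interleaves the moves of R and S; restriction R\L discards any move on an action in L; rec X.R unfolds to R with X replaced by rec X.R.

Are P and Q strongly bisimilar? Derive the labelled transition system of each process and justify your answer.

YES

LTS(P): 3 reachable states
  s0 = (0 | 0)\{a,b} + c.b.0 → --c--▸ s1
  s1 = b.0 → --b--▸ s2
  s2 = 0 → ·
LTS(Q): 3 reachable states
  t0 = c.b.0 + (0 | 0)\{a,b} → --c--▸ t1
  t1 = b.0 → --b--▸ t2
  t2 = 0 → ·
Partition-refinement fixed point:
  B0 = {s0, t0}
  B1 = {s1, t1}
  B2 = {s2, t2}
s0 ∈ B0, t0 ∈ B0 → same block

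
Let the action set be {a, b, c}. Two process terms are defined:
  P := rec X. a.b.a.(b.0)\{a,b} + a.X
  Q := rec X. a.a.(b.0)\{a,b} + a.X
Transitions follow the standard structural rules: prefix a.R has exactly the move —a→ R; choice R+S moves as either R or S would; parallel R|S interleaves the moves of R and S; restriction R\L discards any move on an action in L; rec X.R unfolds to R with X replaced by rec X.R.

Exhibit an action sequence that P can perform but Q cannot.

ab

P's transition system — 4 states:
  u0 = rec X. a.b.a.(b.0)\{a,b} + a.X → -a-> u0, -a-> u1
  u1 = b.a.(b.0)\{a,b} → -b-> u2
  u2 = a.(b.0)\{a,b} → -a-> u3
  u3 = (b.0)\{a,b} → (no moves)
Q's transition system — 3 states:
  v0 = rec X. a.a.(b.0)\{a,b} + a.X → -a-> v0, -a-> v1
  v1 = a.(b.0)\{a,b} → -a-> v2
  v2 = (b.0)\{a,b} → (no moves)
Executing ab from P (initial set {u0}):
  after a @ step 1: {u0, u1}
  after b @ step 2: {u2}
  — P admits the full trace.
Executing ab from Q (initial set {v0}):
  after a @ step 1: {v0, v1}
  after b @ step 2: no successor for Q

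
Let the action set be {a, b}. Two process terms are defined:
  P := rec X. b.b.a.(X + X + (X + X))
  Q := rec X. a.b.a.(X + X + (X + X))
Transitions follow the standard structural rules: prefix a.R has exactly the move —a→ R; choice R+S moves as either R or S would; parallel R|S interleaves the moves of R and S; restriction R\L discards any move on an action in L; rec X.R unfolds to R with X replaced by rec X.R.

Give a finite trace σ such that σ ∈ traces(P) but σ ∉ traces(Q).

Reachable graph of P (4 states):
  p0 = rec X. b.b.a.(X + X + (X + X)) ⊢ —b→ p1
  p1 = b.a.((rec X. b.b.a.(X + X + (X + X))) + (rec X. b.b.a.(X + X + (X + X))) + ((rec X. b.b.a.(X + X + (X + X))) + (rec X. b.b.a.(X + X + (X + X))))) ⊢ —b→ p2
  p2 = a.((rec X. b.b.a.(X + X + (X + X))) + (rec X. b.b.a.(X + X + (X + X))) + ((rec X. b.b.a.(X + X + (X + X))) + (rec X. b.b.a.(X + X + (X + X))))) ⊢ —a→ p3
  p3 = (rec X. b.b.a.(X + X + (X + X))) + (rec X. b.b.a.(X + X + (X + X))) + ((rec X. b.b.a.(X + X + (X + X))) + (rec X. b.b.a.(X + X + (X + X)))) ⊢ —b→ p1
Reachable graph of Q (4 states):
  q0 = rec X. a.b.a.(X + X + (X + X)) ⊢ —a→ q1
  q1 = b.a.((rec X. a.b.a.(X + X + (X + X))) + (rec X. a.b.a.(X + X + (X + X))) + ((rec X. a.b.a.(X + X + (X + X))) + (rec X. a.b.a.(X + X + (X + X))))) ⊢ —b→ q2
  q2 = a.((rec X. a.b.a.(X + X + (X + X))) + (rec X. a.b.a.(X + X + (X + X))) + ((rec X. a.b.a.(X + X + (X + X))) + (rec X. a.b.a.(X + X + (X + X))))) ⊢ —a→ q3
  q3 = (rec X. a.b.a.(X + X + (X + X))) + (rec X. a.b.a.(X + X + (X + X))) + ((rec X. a.b.a.(X + X + (X + X))) + (rec X. a.b.a.(X + X + (X + X)))) ⊢ —a→ q1
Run σ = ⟨b⟩ on P: start {p0}
  after b @ step 1: {p1}
  ✓ P
Run σ = ⟨b⟩ on Q: start {q0}
  after b @ step 1: ∅  — Q cannot continue

b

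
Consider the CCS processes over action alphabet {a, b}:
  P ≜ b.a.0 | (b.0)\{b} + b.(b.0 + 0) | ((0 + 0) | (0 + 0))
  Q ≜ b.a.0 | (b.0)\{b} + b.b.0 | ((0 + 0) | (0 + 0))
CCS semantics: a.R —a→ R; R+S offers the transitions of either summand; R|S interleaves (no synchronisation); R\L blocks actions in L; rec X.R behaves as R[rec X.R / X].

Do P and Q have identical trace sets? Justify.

P's transition system — 5 states:
  m0 = b.a.0 | (b.0)\{b} + b.(b.0 + 0) | ((0 + 0) | (0 + 0)) | =b=> m1, =b=> m2
  m1 = (b.0 + 0) | ((0 + 0) | (0 + 0)) | =b=> m3
  m2 = a.0 | (b.0)\{b} | =a=> m4
  m3 = 0 | ((0 + 0) | (0 + 0)) | deadlocked
  m4 = 0 | (b.0)\{b} | deadlocked
Q's transition system — 5 states:
  n0 = b.a.0 | (b.0)\{b} + b.b.0 | ((0 + 0) | (0 + 0)) | =b=> n1, =b=> n2
  n1 = a.0 | (b.0)\{b} | =a=> n3
  n2 = b.0 | ((0 + 0) | (0 + 0)) | =b=> n4
  n3 = 0 | (b.0)\{b} | deadlocked
  n4 = 0 | ((0 + 0) | (0 + 0)) | deadlocked
Bisimilarity quotient blocks:
  B0 = {m0, n0}
  B1 = {m2, n1}
  B2 = {m3, m4, n3, n4}
  B3 = {m1, n2}
m0 ∈ B0, n0 ∈ B0 → same block
Bisimilar ⇒ trace-equivalent.

traces(P) = traces(Q)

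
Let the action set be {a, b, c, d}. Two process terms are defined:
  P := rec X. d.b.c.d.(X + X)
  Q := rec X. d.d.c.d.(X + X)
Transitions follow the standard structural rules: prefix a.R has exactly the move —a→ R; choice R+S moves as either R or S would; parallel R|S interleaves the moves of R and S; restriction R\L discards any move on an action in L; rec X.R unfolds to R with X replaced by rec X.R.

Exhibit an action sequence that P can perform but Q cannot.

P's transition system — 5 states:
  u0 = rec X. d.b.c.d.(X + X) | ··d··> u1
  u1 = b.c.d.((rec X. d.b.c.d.(X + X)) + (rec X. d.b.c.d.(X + X))) | ··b··> u2
  u2 = c.d.((rec X. d.b.c.d.(X + X)) + (rec X. d.b.c.d.(X + X))) | ··c··> u3
  u3 = d.((rec X. d.b.c.d.(X + X)) + (rec X. d.b.c.d.(X + X))) | ··d··> u4
  u4 = (rec X. d.b.c.d.(X + X)) + (rec X. d.b.c.d.(X + X)) | ··d··> u1
Q's transition system — 5 states:
  v0 = rec X. d.d.c.d.(X + X) | ··d··> v1
  v1 = d.c.d.((rec X. d.d.c.d.(X + X)) + (rec X. d.d.c.d.(X + X))) | ··d··> v2
  v2 = c.d.((rec X. d.d.c.d.(X + X)) + (rec X. d.d.c.d.(X + X))) | ··c··> v3
  v3 = d.((rec X. d.d.c.d.(X + X)) + (rec X. d.d.c.d.(X + X))) | ··d··> v4
  v4 = (rec X. d.d.c.d.(X + X)) + (rec X. d.d.c.d.(X + X)) | ··d··> v1
Executing db from P (initial set {u0}):
  step 1 (d): {u1}
  step 2 (b): {u2}
  — P admits the full trace.
Executing db from Q (initial set {v0}):
  step 1 (d): {v1}
  step 2 (b): no successor for Q

db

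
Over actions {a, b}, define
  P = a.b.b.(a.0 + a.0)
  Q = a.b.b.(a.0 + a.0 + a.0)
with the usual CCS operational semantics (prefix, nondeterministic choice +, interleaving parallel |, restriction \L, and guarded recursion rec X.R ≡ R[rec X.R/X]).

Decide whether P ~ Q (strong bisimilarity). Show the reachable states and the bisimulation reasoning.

YES

P's transition system — 5 states:
  m0 = a.b.b.(a.0 + a.0) :: ··a··> m1
  m1 = b.b.(a.0 + a.0) :: ··b··> m2
  m2 = b.(a.0 + a.0) :: ··b··> m3
  m3 = a.0 + a.0 :: ··a··> m4
  m4 = 0 :: stopped
Q's transition system — 5 states:
  n0 = a.b.b.(a.0 + a.0 + a.0) :: ··a··> n1
  n1 = b.b.(a.0 + a.0 + a.0) :: ··b··> n2
  n2 = b.(a.0 + a.0 + a.0) :: ··b··> n3
  n3 = a.0 + a.0 + a.0 :: ··a··> n4
  n4 = 0 :: stopped
Bisimilarity quotient blocks:
  B0 = {m0, n0}
  B1 = {m1, n1}
  B2 = {m2, n2}
  B3 = {m3, n3}
  B4 = {m4, n4}
m0 ∈ B0, n0 ∈ B0 → same block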